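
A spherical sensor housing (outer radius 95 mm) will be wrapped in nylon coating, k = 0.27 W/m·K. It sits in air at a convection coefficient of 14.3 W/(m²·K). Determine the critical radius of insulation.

For a sphere r_cr = 2k/h = 2×0.27/14.3
r_cr = 37.8 mm; since the bare radius (95 mm) is above r_cr, any added insulation will reduce heat loss.

r_cr ≈ 37.8 mm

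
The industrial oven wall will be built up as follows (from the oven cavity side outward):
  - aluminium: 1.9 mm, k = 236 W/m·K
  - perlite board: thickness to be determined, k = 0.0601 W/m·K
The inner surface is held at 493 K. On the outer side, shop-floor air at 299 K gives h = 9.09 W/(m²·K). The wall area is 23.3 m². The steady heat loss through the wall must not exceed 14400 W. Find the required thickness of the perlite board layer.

Model the wall as resistances in series:
R_aluminium = L/(kA) = 0.0019/(236×23.3) = 3.455×10^-7 K/W
R_outer film = 1/(h_o·A) = 1/(9.09×23.3) = 0.004722 K/W
Sum of the known resistances R_other = 0.004722 K/W
Required total resistance R_tot = ΔT/Q_allow = 194/14400 = 0.01347 K/W
R_perlite board = R_tot − R_other = 0.00875 K/W
L = R·k·A = 0.00875×0.0601×23.3

L ≈ 12.3 mm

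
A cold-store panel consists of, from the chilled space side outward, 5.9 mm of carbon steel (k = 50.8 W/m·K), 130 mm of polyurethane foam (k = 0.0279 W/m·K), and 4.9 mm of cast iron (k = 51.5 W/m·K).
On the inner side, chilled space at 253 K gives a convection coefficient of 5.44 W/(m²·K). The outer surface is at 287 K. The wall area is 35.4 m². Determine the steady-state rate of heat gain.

Series thermal resistances:
R_inner film = 1/(h_i·A) = 1/(5.44×35.4) = 0.005193 K/W
R_carbon steel = L/(kA) = 0.0059/(50.8×35.4) = 3.281×10^-6 K/W
R_polyurethane foam = L/(kA) = 0.13/(0.0279×35.4) = 0.1316 K/W
R_cast iron = L/(kA) = 0.0049/(51.5×35.4) = 2.688×10^-6 K/W
R_total = 0.1368 K/W
Q = ΔT / R_total = 34 / 0.1368

Q ≈ 248 W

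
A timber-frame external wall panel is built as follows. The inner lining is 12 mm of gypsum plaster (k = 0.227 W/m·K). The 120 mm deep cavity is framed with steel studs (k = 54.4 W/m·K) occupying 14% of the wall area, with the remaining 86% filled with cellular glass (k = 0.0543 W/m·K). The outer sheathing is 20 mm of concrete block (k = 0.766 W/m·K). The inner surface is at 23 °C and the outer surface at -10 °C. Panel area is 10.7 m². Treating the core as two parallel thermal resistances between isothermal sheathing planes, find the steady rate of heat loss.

Q ≈ 3730 W

Sheathing layers in series; stud and cavity paths in parallel between them.
R_inner = 0.012/(0.227×10.7) = 0.004941 K/W
R_stud  = 0.12/(54.4×0.14×10.7) = 0.001473 K/W
R_cav   = 0.12/(0.0543×0.86×10.7) = 0.2402 K/W
1/R_core = 1/R_stud + 1/R_cav → R_core = 0.001464 K/W
R_outer = 0.02/(0.766×10.7) = 0.00244 K/W
R_total = 0.008844 K/W
Q = ΔT/R_total = 33/0.008844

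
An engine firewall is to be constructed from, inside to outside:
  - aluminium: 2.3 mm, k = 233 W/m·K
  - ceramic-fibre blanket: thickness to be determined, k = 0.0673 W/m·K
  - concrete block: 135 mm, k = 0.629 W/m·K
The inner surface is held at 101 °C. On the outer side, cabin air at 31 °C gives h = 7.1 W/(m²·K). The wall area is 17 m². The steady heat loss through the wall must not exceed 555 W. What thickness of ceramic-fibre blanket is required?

L ≈ 120 mm

Series thermal resistances:
R_aluminium = L/(kA) = 0.0023/(233×17) = 5.807×10^-7 K/W
R_concrete block = L/(kA) = 0.135/(0.629×17) = 0.01263 K/W
R_outer film = 1/(h_o·A) = 1/(7.1×17) = 0.008285 K/W
Sum of the known resistances R_other = 0.02091 K/W
Required total resistance R_tot = ΔT/Q_allow = 70/555 = 0.1261 K/W
R_ceramic-fibre blanket = R_tot − R_other = 0.1052 K/W
L = R·k·A = 0.1052×0.0673×17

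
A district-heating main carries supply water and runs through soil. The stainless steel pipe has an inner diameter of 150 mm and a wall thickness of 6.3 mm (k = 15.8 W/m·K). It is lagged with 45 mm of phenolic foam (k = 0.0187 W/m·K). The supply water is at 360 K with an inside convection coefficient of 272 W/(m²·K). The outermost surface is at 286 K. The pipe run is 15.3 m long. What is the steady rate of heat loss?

Radial resistances (cylindrical: R_cond = ln(r_o/r_i)/(2πkL), R_conv = 1/(h·2πrL)):
R_inner film = 1/(h_i·2πr₁L) = 1/(272×2π×0.075×15.3) = 5.099×10^-4 K/W
R_stainless steel pipe wall = ln(81.3/75)/(2π×15.8×15.3) = 5.31×10^-5 K/W
R_phenolic foam = ln(126.3/81.3)/(2π×0.0187×15.3) = 0.245 K/W
R_total = 0.2456 K/W
Q = ΔT/R_total = 74/0.2456

Q ≈ 301 W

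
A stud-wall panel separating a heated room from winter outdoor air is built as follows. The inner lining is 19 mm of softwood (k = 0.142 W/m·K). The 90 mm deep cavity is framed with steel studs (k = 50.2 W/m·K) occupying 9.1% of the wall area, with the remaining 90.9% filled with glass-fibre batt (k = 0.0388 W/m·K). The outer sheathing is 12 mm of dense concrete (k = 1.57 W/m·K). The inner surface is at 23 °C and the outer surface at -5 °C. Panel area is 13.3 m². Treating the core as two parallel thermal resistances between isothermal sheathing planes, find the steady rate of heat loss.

Sheathing layers in series; stud and cavity paths in parallel between them.
R_inner = 0.019/(0.142×13.3) = 0.01006 K/W
R_stud  = 0.09/(50.2×0.091×13.3) = 0.001481 K/W
R_cav   = 0.09/(0.0388×0.909×13.3) = 0.1919 K/W
1/R_core = 1/R_stud + 1/R_cav → R_core = 0.00147 K/W
R_outer = 0.012/(1.57×13.3) = 5.747×10^-4 K/W
R_total = 0.01211 K/W
Q = ΔT/R_total = 28/0.01211

Q ≈ 2310 W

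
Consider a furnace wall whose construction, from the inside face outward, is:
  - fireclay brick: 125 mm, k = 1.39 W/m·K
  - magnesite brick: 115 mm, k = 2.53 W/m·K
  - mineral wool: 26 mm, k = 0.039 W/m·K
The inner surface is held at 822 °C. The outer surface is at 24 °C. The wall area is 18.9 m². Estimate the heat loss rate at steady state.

Q ≈ 18800 W

Treating each layer as a thermal resistance in series:
R_fireclay brick = L/(kA) = 0.125/(1.39×18.9) = 0.004758 K/W
R_magnesite brick = L/(kA) = 0.115/(2.53×18.9) = 0.002405 K/W
R_mineral wool = L/(kA) = 0.026/(0.039×18.9) = 0.03527 K/W
R_total = 0.04244 K/W
Q = ΔT / R_total = 798 / 0.04244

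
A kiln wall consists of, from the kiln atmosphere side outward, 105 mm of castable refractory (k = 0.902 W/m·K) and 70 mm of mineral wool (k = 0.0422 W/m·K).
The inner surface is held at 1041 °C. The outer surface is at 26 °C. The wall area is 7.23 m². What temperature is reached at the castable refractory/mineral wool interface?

Thermal resistances in series:
R_castable refractory = L/(kA) = 0.105/(0.902×7.23) = 0.0161 K/W
R_mineral wool = L/(kA) = 0.07/(0.0422×7.23) = 0.2294 K/W
R_total = 0.2455 K/W;  Q = ΔT/R_total = 1015/0.2455 = 4134 W
T_interface = T_inner − Q·ΣR(inner→interface) = 1041 − 4130×0.0161

T ≈ 974 °C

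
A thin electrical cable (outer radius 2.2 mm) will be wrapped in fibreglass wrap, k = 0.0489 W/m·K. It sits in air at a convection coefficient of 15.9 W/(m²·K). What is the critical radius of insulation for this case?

For a cylinder r_cr = k/h = 0.0489/15.9
r_cr = 3.08 mm; since the bare radius (2.2 mm) is below r_cr, adding a thin layer of insulation will *increase* heat loss.

r_cr ≈ 3.08 mm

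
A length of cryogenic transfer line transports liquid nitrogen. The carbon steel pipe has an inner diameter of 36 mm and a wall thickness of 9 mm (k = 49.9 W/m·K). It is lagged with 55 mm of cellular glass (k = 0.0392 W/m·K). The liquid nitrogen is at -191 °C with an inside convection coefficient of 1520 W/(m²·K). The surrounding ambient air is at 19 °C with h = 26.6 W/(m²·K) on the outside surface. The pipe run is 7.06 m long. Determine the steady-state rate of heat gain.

Q ≈ 323 W

Cylindrical conduction, so R = ln(r₂/r₁)/(2πkL) per layer, in series:
R_inner film = 1/(h_i·2πr₁L) = 1/(1520×2π×0.018×7.06) = 8.239×10^-4 K/W
R_carbon steel pipe wall = ln(27/18)/(2π×49.9×7.06) = 1.832×10^-4 K/W
R_cellular glass = ln(82/27)/(2π×0.0392×7.06) = 0.6388 K/W
R_outer film = 1/(h_o·2πr_oL) = 1/(26.6×2π×0.082×7.06) = 0.01034 K/W
R_total = 0.6502 K/W
Q = ΔT/R_total = 210/0.6502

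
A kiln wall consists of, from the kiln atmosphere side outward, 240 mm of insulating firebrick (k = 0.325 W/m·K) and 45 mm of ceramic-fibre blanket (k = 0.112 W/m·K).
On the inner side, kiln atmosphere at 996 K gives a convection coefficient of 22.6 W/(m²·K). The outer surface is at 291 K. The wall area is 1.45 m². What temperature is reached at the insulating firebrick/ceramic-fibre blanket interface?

Using the resistance-network approach (series):
R_inner film = 1/(h_i·A) = 1/(22.6×1.45) = 0.03052 K/W
R_insulating firebrick = L/(kA) = 0.24/(0.325×1.45) = 0.5093 K/W
R_ceramic-fibre blanket = L/(kA) = 0.045/(0.112×1.45) = 0.2771 K/W
R_total = 0.8169 K/W;  Q = ΔT/R_total = 705/0.8169 = 863 W
T_interface = T_inner − Q·ΣR(inner→interface) = 996 − 863×0.5398

T ≈ 530 K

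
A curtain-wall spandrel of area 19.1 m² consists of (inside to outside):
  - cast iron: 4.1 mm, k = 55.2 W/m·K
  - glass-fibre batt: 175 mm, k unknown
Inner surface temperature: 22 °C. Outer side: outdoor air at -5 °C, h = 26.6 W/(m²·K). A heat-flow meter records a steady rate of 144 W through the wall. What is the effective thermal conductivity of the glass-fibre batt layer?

k ≈ 0.0494 W/(m·K)

Series thermal resistances:
R_cast iron = L/(kA) = 0.0041/(55.2×19.1) = 3.889×10^-6 K/W
R_outer film = 1/(h_o·A) = 1/(26.6×19.1) = 0.001968 K/W
Sum of known resistances R_other = 0.001972 K/W
Total R = ΔT/Q = 27/144 = 0.1875 K/W
R_glass-fibre batt = R_total − R_other = 0.1855 K/W
k = L/(R·A) = 0.175/(0.1855×19.1)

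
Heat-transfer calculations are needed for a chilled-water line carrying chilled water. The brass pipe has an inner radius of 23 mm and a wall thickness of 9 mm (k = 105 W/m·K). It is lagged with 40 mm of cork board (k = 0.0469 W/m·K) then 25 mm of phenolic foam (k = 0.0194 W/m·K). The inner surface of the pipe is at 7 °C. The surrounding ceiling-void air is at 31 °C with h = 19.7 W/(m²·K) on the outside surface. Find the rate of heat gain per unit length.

Per-layer cylindrical resistances, series-summed:
R_brass pipe wall = ln(32/23)/(2π×105×1) = 5.006×10^-4 K/W
R_cork board = ln(72/32)/(2π×0.0469×1) = 2.752 K/W
R_phenolic foam = ln(97/72)/(2π×0.0194×1) = 2.445 K/W
R_outer film = 1/(h_o·2πr_oL) = 1/(19.7×2π×0.097×1) = 0.08329 K/W
R_total = 5.281 K/W
Q = ΔT/R_total = 24/5.281

q′ ≈ 4.54 W/m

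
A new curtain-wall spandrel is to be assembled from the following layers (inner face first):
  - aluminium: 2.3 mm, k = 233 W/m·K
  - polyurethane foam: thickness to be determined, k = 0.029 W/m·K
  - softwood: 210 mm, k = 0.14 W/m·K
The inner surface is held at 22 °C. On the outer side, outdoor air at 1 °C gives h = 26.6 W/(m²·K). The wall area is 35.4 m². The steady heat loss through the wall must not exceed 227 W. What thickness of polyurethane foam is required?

Series thermal resistances:
R_aluminium = L/(kA) = 0.0023/(233×35.4) = 2.788×10^-7 K/W
R_softwood = L/(kA) = 0.21/(0.14×35.4) = 0.04237 K/W
R_outer film = 1/(h_o·A) = 1/(26.6×35.4) = 0.001062 K/W
Sum of the known resistances R_other = 0.04344 K/W
Required total resistance R_tot = ΔT/Q_allow = 21/227 = 0.09251 K/W
R_polyurethane foam = R_tot − R_other = 0.04908 K/W
L = R·k·A = 0.04908×0.029×35.4

L ≈ 50.4 mm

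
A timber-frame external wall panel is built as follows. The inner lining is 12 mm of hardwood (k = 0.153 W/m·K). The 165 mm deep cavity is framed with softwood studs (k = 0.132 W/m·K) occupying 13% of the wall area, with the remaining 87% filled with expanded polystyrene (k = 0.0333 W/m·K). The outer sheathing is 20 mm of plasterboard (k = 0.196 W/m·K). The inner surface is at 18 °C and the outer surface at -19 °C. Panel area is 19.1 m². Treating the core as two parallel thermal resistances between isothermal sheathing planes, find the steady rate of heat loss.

Q ≈ 188 W

Sheathing layers in series; stud and cavity paths in parallel between them.
R_inner = 0.012/(0.153×19.1) = 0.004106 K/W
R_stud  = 0.165/(0.132×0.13×19.1) = 0.5034 K/W
R_cav   = 0.165/(0.0333×0.87×19.1) = 0.2982 K/W
1/R_core = 1/R_stud + 1/R_cav → R_core = 0.1873 K/W
R_outer = 0.02/(0.196×19.1) = 0.005342 K/W
R_total = 0.1967 K/W
Q = ΔT/R_total = 37/0.1967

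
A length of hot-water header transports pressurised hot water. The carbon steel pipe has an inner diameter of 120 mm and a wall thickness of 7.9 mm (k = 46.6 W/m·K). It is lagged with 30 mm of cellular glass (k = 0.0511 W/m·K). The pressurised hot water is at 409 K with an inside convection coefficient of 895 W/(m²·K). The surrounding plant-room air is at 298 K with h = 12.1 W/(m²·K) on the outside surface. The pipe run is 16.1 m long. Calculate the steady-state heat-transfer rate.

For a radial system each layer contributes R = ln(r_out/r_in)/(2πkL); films add R = 1/(hA).
R_inner film = 1/(h_i·2πr₁L) = 1/(895×2π×0.06×16.1) = 1.841×10^-4 K/W
R_carbon steel pipe wall = ln(67.9/60)/(2π×46.6×16.1) = 2.624×10^-5 K/W
R_cellular glass = ln(97.9/67.9)/(2π×0.0511×16.1) = 0.07079 K/W
R_outer film = 1/(h_o·2πr_oL) = 1/(12.1×2π×0.0979×16.1) = 0.008345 K/W
R_total = 0.07934 K/W
Q = ΔT/R_total = 111/0.07934

Q ≈ 1400 W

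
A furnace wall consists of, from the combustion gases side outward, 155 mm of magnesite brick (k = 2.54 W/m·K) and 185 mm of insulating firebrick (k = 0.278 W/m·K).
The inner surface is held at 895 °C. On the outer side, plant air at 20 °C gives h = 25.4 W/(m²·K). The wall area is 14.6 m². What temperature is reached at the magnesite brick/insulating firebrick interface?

Model the wall as resistances in series:
R_magnesite brick = L/(kA) = 0.155/(2.54×14.6) = 0.00418 K/W
R_insulating firebrick = L/(kA) = 0.185/(0.278×14.6) = 0.04558 K/W
R_outer film = 1/(h_o·A) = 1/(25.4×14.6) = 0.002697 K/W
R_total = 0.05246 K/W;  Q = ΔT/R_total = 875/0.05246 = 16680 W
T_interface = T_inner − Q·ΣR(inner→interface) = 895 − 16700×0.00418

T ≈ 825 °C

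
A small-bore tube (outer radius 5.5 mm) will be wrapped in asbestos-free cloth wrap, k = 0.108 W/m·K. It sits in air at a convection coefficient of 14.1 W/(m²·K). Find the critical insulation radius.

r_cr ≈ 7.66 mm

For a cylinder r_cr = k/h = 0.108/14.1
r_cr = 7.66 mm; since the bare radius (5.5 mm) is below r_cr, adding a thin layer of insulation will *increase* heat loss.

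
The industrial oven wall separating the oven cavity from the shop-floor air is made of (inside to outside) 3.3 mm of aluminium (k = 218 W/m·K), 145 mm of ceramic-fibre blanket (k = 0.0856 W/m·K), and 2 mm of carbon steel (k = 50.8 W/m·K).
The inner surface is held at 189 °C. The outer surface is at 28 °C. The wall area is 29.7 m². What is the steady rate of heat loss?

Q ≈ 2820 W

Using the resistance-network approach (series):
R_aluminium = L/(kA) = 0.0033/(218×29.7) = 5.097×10^-7 K/W
R_ceramic-fibre blanket = L/(kA) = 0.145/(0.0856×29.7) = 0.05703 K/W
R_carbon steel = L/(kA) = 0.002/(50.8×29.7) = 1.326×10^-6 K/W
R_total = 0.05704 K/W
Q = ΔT / R_total = 161 / 0.05704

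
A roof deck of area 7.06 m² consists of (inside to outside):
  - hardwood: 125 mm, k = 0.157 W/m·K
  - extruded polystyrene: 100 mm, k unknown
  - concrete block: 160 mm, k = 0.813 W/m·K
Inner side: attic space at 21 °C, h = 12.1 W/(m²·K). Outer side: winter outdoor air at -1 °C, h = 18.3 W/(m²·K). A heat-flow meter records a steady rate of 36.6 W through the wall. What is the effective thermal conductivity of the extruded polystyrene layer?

Treating each layer as a thermal resistance in series:
R_inner film = 1/(h_i·A) = 1/(12.1×7.06) = 0.01171 K/W
R_hardwood = L/(kA) = 0.125/(0.157×7.06) = 0.1128 K/W
R_concrete block = L/(kA) = 0.16/(0.813×7.06) = 0.02788 K/W
R_outer film = 1/(h_o·A) = 1/(18.3×7.06) = 0.00774 K/W
Sum of known resistances R_other = 0.1601 K/W
Total R = ΔT/Q = 22/36.6 = 0.6011 K/W
R_extruded polystyrene = R_total − R_other = 0.441 K/W
k = L/(R·A) = 0.1/(0.441×7.06)

k ≈ 0.0321 W/(m·K)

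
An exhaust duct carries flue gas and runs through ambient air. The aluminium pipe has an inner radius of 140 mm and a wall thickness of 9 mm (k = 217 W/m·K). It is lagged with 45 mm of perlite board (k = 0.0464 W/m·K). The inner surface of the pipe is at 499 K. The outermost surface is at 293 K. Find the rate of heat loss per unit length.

q′ ≈ 228 W/m

Radial resistances (cylindrical: R_cond = ln(r_o/r_i)/(2πkL), R_conv = 1/(h·2πrL)):
R_aluminium pipe wall = ln(149/140)/(2π×217×1) = 4.57×10^-5 K/W
R_perlite board = ln(194/149)/(2π×0.0464×1) = 0.9052 K/W
R_total = 0.9053 K/W
Q = ΔT/R_total = 206/0.9053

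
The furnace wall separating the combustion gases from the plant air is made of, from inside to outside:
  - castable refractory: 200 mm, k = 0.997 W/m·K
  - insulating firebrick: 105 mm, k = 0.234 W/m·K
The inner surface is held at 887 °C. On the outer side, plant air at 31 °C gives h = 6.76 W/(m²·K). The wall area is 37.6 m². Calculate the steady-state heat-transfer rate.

Q ≈ 40400 W

Treating each layer as a thermal resistance in series:
R_castable refractory = L/(kA) = 0.2/(0.997×37.6) = 0.005335 K/W
R_insulating firebrick = L/(kA) = 0.105/(0.234×37.6) = 0.01193 K/W
R_outer film = 1/(h_o·A) = 1/(6.76×37.6) = 0.003934 K/W
R_total = 0.0212 K/W
Q = ΔT / R_total = 856 / 0.0212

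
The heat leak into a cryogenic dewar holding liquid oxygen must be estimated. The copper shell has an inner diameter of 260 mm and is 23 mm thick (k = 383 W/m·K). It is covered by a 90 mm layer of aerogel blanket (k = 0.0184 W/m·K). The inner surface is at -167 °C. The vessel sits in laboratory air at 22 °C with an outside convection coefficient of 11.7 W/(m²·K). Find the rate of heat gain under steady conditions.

Q ≈ 17.9 W

Spherical conduction: R = (1/r_in − 1/r_out)/(4πk) per layer; series-sum.
R_copper shell = (1/0.13 − 1/0.153)/(4π×383) = 2.403×10^-4 K/W
R_aerogel blanket = (1/0.153 − 1/0.243)/(4π×0.0184) = 10.47 K/W
R_outer film = 1/(h·4πr_o²) = 1/(11.7×4π×0.243²) = 0.1152 K/W
R_total = 10.58 K/W
Q = ΔT/R_total = 189/10.58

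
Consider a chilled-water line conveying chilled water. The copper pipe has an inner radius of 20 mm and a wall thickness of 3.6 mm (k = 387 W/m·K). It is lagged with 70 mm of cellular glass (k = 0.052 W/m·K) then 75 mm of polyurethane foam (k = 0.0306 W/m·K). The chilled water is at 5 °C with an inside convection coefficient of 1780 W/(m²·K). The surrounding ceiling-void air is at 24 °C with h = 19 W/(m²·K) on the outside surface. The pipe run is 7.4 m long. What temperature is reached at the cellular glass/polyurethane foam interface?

T ≈ 15.9 °C

For a radial system each layer contributes R = ln(r_out/r_in)/(2πkL); films add R = 1/(hA).
R_inner film = 1/(h_i·2πr₁L) = 1/(1780×2π×0.02×7.4) = 6.041×10^-4 K/W
R_copper pipe wall = ln(23.6/20)/(2π×387×7.4) = 9.198×10^-6 K/W
R_cellular glass = ln(93.6/23.6)/(2π×0.052×7.4) = 0.5699 K/W
R_polyurethane foam = ln(168.6/93.6)/(2π×0.0306×7.4) = 0.4136 K/W
R_outer film = 1/(h_o·2πr_oL) = 1/(19×2π×0.1686×7.4) = 0.006714 K/W
R_total = 0.9908 K/W
Q = ΔT/R_total = 19/0.9908
Q = 19.2 W
T_interface = T_inner + Q·ΣR(inner→interface) = 5 + 19.2×0.5705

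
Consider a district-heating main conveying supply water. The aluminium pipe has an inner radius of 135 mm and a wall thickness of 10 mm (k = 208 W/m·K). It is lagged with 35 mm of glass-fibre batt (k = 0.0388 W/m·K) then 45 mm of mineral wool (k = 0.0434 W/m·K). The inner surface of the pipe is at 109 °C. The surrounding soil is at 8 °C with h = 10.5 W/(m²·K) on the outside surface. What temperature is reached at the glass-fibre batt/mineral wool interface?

For a radial system each layer contributes R = ln(r_out/r_in)/(2πkL); films add R = 1/(hA).
R_aluminium pipe wall = ln(145/135)/(2π×208×1) = 5.468×10^-5 K/W
R_glass-fibre batt = ln(180/145)/(2π×0.0388×1) = 0.8869 K/W
R_mineral wool = ln(225/180)/(2π×0.0434×1) = 0.8183 K/W
R_outer film = 1/(h_o·2πr_oL) = 1/(10.5×2π×0.225×1) = 0.06737 K/W
R_total = 1.773 K/W
Q = ΔT/R_total = 101/1.773
Q = 57 W/m
T_interface = T_inner − Q·ΣR(inner→interface) = 109 − 57×0.887

T ≈ 58.5 °C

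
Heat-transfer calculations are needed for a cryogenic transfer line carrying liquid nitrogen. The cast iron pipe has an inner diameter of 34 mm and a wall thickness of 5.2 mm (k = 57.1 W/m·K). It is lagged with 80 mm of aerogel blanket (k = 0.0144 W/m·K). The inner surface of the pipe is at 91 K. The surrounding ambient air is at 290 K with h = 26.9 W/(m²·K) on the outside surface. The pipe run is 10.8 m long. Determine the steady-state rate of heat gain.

Q ≈ 127 W

Cylindrical conduction, so R = ln(r₂/r₁)/(2πkL) per layer, in series:
R_cast iron pipe wall = ln(22.2/17)/(2π×57.1×10.8) = 6.888×10^-5 K/W
R_aerogel blanket = ln(102.2/22.2)/(2π×0.0144×10.8) = 1.563 K/W
R_outer film = 1/(h_o·2πr_oL) = 1/(26.9×2π×0.1022×10.8) = 0.00536 K/W
R_total = 1.568 K/W
Q = ΔT/R_total = 199/1.568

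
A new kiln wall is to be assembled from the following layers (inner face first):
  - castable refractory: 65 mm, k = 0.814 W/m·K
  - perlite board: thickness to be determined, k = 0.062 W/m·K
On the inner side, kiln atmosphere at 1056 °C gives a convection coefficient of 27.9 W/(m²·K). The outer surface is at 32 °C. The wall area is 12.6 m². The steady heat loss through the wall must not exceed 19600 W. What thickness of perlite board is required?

L ≈ 33.6 mm

Treating each layer as a thermal resistance in series:
R_inner film = 1/(h_i·A) = 1/(27.9×12.6) = 0.002845 K/W
R_castable refractory = L/(kA) = 0.065/(0.814×12.6) = 0.006338 K/W
Sum of the known resistances R_other = 0.009182 K/W
Required total resistance R_tot = ΔT/Q_allow = 1024/19600 = 0.05224 K/W
R_perlite board = R_tot − R_other = 0.04306 K/W
L = R·k·A = 0.04306×0.062×12.6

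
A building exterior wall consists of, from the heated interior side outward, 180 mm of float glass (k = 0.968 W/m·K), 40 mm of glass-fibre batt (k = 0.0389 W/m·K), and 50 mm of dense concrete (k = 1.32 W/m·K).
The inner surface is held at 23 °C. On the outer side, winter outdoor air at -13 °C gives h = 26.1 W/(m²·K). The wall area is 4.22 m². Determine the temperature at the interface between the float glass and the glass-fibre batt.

T ≈ 17.8 °C

Model the wall as resistances in series:
R_float glass = L/(kA) = 0.18/(0.968×4.22) = 0.04406 K/W
R_glass-fibre batt = L/(kA) = 0.04/(0.0389×4.22) = 0.2437 K/W
R_dense concrete = L/(kA) = 0.05/(1.32×4.22) = 0.008976 K/W
R_outer film = 1/(h_o·A) = 1/(26.1×4.22) = 0.009079 K/W
R_total = 0.3058 K/W;  Q = ΔT/R_total = 36/0.3058 = 117.7 W
T_interface = T_inner − Q·ΣR(inner→interface) = 23 − 118×0.04406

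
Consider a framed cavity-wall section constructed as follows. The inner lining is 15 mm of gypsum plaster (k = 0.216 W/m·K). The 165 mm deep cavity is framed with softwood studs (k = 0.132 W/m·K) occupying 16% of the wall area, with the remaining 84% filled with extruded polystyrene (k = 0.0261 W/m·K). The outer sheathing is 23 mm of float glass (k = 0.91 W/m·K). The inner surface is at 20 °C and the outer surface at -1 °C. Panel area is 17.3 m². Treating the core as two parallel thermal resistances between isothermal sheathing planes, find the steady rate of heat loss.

Sheathing layers in series; stud and cavity paths in parallel between them.
R_inner = 0.015/(0.216×17.3) = 0.004014 K/W
R_stud  = 0.165/(0.132×0.16×17.3) = 0.4516 K/W
R_cav   = 0.165/(0.0261×0.84×17.3) = 0.435 K/W
1/R_core = 1/R_stud + 1/R_cav → R_core = 0.2216 K/W
R_outer = 0.023/(0.91×17.3) = 0.001461 K/W
R_total = 0.2271 K/W
Q = ΔT/R_total = 21/0.2271

Q ≈ 92.5 W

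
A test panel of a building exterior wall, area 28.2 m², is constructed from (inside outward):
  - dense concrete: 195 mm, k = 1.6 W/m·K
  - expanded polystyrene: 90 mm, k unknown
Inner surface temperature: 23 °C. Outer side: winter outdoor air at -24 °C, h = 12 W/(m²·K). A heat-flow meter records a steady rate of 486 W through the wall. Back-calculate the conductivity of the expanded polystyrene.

k ≈ 0.0357 W/(m·K)

Using the resistance-network approach (series):
R_dense concrete = L/(kA) = 0.195/(1.6×28.2) = 0.004322 K/W
R_outer film = 1/(h_o·A) = 1/(12×28.2) = 0.002955 K/W
Sum of known resistances R_other = 0.007277 K/W
Total R = ΔT/Q = 47/486 = 0.09671 K/W
R_expanded polystyrene = R_total − R_other = 0.08943 K/W
k = L/(R·A) = 0.09/(0.08943×28.2)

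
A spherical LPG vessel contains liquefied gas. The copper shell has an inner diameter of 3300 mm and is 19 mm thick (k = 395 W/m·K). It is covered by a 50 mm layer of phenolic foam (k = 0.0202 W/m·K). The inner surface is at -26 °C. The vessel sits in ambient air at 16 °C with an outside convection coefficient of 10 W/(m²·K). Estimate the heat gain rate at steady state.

Q ≈ 589 W

Radial (spherical) resistances in series:
R_copper shell = (1/1.65 − 1/1.669)/(4π×395) = 1.39×10^-6 K/W
R_phenolic foam = (1/1.669 − 1/1.719)/(4π×0.0202) = 0.06866 K/W
R_outer film = 1/(h·4πr_o²) = 1/(10×4π×1.719²) = 0.002693 K/W
R_total = 0.07135 K/W
Q = ΔT/R_total = 42/0.07135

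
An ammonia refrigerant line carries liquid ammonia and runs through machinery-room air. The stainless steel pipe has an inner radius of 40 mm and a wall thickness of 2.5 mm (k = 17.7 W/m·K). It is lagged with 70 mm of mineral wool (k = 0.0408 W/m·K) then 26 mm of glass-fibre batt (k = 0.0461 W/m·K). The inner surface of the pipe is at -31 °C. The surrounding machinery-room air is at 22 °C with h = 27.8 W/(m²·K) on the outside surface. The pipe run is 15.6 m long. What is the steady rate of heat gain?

Q ≈ 181 W

For a radial system each layer contributes R = ln(r_out/r_in)/(2πkL); films add R = 1/(hA).
R_stainless steel pipe wall = ln(42.5/40)/(2π×17.7×15.6) = 3.494×10^-5 K/W
R_mineral wool = ln(112.5/42.5)/(2π×0.0408×15.6) = 0.2434 K/W
R_glass-fibre batt = ln(138.5/112.5)/(2π×0.0461×15.6) = 0.04601 K/W
R_outer film = 1/(h_o·2πr_oL) = 1/(27.8×2π×0.1385×15.6) = 0.00265 K/W
R_total = 0.2921 K/W
Q = ΔT/R_total = 53/0.2921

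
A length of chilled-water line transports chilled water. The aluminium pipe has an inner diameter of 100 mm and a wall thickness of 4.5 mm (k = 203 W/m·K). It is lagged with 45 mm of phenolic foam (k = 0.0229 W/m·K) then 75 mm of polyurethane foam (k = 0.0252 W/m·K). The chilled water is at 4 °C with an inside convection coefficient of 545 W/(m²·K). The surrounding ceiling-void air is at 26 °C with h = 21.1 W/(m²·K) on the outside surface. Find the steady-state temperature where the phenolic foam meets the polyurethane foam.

T ≈ 15.8 °C

Radial resistances (cylindrical: R_cond = ln(r_o/r_i)/(2πkL), R_conv = 1/(h·2πrL)):
R_inner film = 1/(h_i·2πr₁L) = 1/(545×2π×0.05×1) = 0.005841 K/W
R_aluminium pipe wall = ln(54.5/50)/(2π×203×1) = 6.756×10^-5 K/W
R_phenolic foam = ln(99.5/54.5)/(2π×0.0229×1) = 4.184 K/W
R_polyurethane foam = ln(174.5/99.5)/(2π×0.0252×1) = 3.548 K/W
R_outer film = 1/(h_o·2πr_oL) = 1/(21.1×2π×0.1745×1) = 0.04323 K/W
R_total = 7.781 K/W
Q = ΔT/R_total = 22/7.781
Q = 2.83 W/m
T_interface = T_inner + Q·ΣR(inner→interface) = 4 + 2.83×4.19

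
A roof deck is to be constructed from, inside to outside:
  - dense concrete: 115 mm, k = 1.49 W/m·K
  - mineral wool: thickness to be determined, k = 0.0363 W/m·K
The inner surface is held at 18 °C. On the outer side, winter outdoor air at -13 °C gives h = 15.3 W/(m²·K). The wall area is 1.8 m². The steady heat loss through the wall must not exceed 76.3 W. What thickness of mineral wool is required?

L ≈ 21.4 mm

Thermal resistances in series:
R_dense concrete = L/(kA) = 0.115/(1.49×1.8) = 0.04288 K/W
R_outer film = 1/(h_o·A) = 1/(15.3×1.8) = 0.03631 K/W
Sum of the known resistances R_other = 0.07919 K/W
Required total resistance R_tot = ΔT/Q_allow = 31/76.3 = 0.4063 K/W
R_mineral wool = R_tot − R_other = 0.3271 K/W
L = R·k·A = 0.3271×0.0363×1.8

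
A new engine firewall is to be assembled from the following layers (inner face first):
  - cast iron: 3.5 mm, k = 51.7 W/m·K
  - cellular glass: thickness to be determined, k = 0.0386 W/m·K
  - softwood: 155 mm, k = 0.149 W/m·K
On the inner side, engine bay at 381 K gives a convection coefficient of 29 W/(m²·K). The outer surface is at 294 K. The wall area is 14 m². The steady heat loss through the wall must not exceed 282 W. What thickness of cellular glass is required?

Model the wall as resistances in series:
R_inner film = 1/(h_i·A) = 1/(29×14) = 0.002463 K/W
R_cast iron = L/(kA) = 0.0035/(51.7×14) = 4.836×10^-6 K/W
R_softwood = L/(kA) = 0.155/(0.149×14) = 0.0743 K/W
Sum of the known resistances R_other = 0.07677 K/W
Required total resistance R_tot = ΔT/Q_allow = 87/282 = 0.3085 K/W
R_cellular glass = R_tot − R_other = 0.2317 K/W
L = R·k·A = 0.2317×0.0386×14

L ≈ 125 mm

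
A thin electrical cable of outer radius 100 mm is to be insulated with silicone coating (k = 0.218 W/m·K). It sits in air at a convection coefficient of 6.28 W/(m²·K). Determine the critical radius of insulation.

r_cr ≈ 34.7 mm

For a cylinder r_cr = k/h = 0.218/6.28
r_cr = 34.7 mm; since the bare radius (100 mm) is above r_cr, any added insulation will reduce heat loss.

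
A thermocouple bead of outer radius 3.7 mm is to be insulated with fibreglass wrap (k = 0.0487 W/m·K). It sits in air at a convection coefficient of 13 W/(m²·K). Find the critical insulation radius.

r_cr ≈ 7.49 mm

For a sphere r_cr = 2k/h = 2×0.0487/13
r_cr = 7.49 mm; since the bare radius (3.7 mm) is below r_cr, adding a thin layer of insulation will *increase* heat loss.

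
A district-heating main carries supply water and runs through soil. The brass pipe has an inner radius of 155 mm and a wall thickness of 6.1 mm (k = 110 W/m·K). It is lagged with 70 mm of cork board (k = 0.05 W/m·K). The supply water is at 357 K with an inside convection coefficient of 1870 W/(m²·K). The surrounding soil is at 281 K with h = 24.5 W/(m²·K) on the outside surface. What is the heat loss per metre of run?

q′ ≈ 64.6 W/m

Radial resistances (cylindrical: R_cond = ln(r_o/r_i)/(2πkL), R_conv = 1/(h·2πrL)):
R_inner film = 1/(h_i·2πr₁L) = 1/(1870×2π×0.155×1) = 5.491×10^-4 K/W
R_brass pipe wall = ln(161.1/155)/(2π×110×1) = 5.585×10^-5 K/W
R_cork board = ln(231.1/161.1)/(2π×0.05×1) = 1.149 K/W
R_outer film = 1/(h_o·2πr_oL) = 1/(24.5×2π×0.2311×1) = 0.02811 K/W
R_total = 1.177 K/W
Q = ΔT/R_total = 76/1.177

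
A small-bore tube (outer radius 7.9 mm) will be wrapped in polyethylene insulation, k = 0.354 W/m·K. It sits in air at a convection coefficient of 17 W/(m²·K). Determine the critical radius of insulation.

r_cr ≈ 20.8 mm

For a cylinder r_cr = k/h = 0.354/17
r_cr = 20.8 mm; since the bare radius (7.9 mm) is below r_cr, adding a thin layer of insulation will *increase* heat loss.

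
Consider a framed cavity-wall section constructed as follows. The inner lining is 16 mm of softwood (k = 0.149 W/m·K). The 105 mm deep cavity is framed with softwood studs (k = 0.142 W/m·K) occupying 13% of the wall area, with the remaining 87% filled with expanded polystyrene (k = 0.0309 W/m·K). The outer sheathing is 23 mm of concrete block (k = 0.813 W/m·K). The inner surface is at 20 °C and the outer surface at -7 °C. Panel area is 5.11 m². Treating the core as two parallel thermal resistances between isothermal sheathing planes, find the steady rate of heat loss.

Sheathing layers in series; stud and cavity paths in parallel between them.
R_inner = 0.016/(0.149×5.11) = 0.02101 K/W
R_stud  = 0.105/(0.142×0.13×5.11) = 1.113 K/W
R_cav   = 0.105/(0.0309×0.87×5.11) = 0.7643 K/W
1/R_core = 1/R_stud + 1/R_cav → R_core = 0.4532 K/W
R_outer = 0.023/(0.813×5.11) = 0.005536 K/W
R_total = 0.4797 K/W
Q = ΔT/R_total = 27/0.4797

Q ≈ 56.3 W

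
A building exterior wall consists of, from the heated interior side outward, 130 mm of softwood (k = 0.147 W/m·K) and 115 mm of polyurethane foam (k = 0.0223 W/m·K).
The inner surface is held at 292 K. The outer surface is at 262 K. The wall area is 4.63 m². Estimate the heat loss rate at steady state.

Q ≈ 23 W

Model the wall as resistances in series:
R_softwood = L/(kA) = 0.13/(0.147×4.63) = 0.191 K/W
R_polyurethane foam = L/(kA) = 0.115/(0.0223×4.63) = 1.114 K/W
R_total = 1.305 K/W
Q = ΔT / R_total = 30 / 1.305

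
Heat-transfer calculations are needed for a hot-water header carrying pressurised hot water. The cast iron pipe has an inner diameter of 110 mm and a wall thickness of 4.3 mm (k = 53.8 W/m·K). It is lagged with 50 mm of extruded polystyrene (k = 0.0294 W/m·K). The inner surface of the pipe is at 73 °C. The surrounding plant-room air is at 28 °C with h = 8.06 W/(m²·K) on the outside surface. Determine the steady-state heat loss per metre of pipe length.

q′ ≈ 12.9 W/m

Per-layer cylindrical resistances, series-summed:
R_cast iron pipe wall = ln(59.3/55)/(2π×53.8×1) = 2.227×10^-4 K/W
R_extruded polystyrene = ln(109.3/59.3)/(2π×0.0294×1) = 3.31 K/W
R_outer film = 1/(h_o·2πr_oL) = 1/(8.06×2π×0.1093×1) = 0.1807 K/W
R_total = 3.491 K/W
Q = ΔT/R_total = 45/3.491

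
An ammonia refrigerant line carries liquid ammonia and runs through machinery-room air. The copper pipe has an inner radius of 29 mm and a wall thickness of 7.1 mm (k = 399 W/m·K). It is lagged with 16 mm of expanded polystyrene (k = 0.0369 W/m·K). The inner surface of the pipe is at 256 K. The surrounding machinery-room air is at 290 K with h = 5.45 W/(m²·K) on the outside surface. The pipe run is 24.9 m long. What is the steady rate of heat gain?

Q ≈ 395 W

Per-layer cylindrical resistances, series-summed:
R_copper pipe wall = ln(36.1/29)/(2π×399×24.9) = 3.508×10^-6 K/W
R_expanded polystyrene = ln(52.1/36.1)/(2π×0.0369×24.9) = 0.06355 K/W
R_outer film = 1/(h_o·2πr_oL) = 1/(5.45×2π×0.0521×24.9) = 0.02251 K/W
R_total = 0.08606 K/W
Q = ΔT/R_total = 34/0.08606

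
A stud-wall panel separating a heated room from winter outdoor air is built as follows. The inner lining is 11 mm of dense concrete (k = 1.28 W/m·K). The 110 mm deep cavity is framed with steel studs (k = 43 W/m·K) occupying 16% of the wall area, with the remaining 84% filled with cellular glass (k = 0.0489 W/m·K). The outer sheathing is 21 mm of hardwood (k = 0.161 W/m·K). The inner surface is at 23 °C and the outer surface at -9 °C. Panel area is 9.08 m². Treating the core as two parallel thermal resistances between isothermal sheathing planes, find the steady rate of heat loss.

Sheathing layers in series; stud and cavity paths in parallel between them.
R_inner = 0.011/(1.28×9.08) = 9.464×10^-4 K/W
R_stud  = 0.11/(43×0.16×9.08) = 0.001761 K/W
R_cav   = 0.11/(0.0489×0.84×9.08) = 0.2949 K/W
1/R_core = 1/R_stud + 1/R_cav → R_core = 0.00175 K/W
R_outer = 0.021/(0.161×9.08) = 0.01437 K/W
R_total = 0.01706 K/W
Q = ΔT/R_total = 32/0.01706

Q ≈ 1880 W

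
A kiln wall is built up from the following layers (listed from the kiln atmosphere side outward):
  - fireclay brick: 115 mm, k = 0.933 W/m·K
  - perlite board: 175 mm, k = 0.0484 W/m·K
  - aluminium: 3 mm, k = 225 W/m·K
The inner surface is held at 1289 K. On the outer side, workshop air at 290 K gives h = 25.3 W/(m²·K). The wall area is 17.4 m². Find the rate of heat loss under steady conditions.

Q ≈ 4600 W

Thermal resistances in series:
R_fireclay brick = L/(kA) = 0.115/(0.933×17.4) = 0.007084 K/W
R_perlite board = L/(kA) = 0.175/(0.0484×17.4) = 0.2078 K/W
R_aluminium = L/(kA) = 0.003/(225×17.4) = 7.663×10^-7 K/W
R_outer film = 1/(h_o·A) = 1/(25.3×17.4) = 0.002272 K/W
R_total = 0.2172 K/W
Q = ΔT / R_total = 999 / 0.2172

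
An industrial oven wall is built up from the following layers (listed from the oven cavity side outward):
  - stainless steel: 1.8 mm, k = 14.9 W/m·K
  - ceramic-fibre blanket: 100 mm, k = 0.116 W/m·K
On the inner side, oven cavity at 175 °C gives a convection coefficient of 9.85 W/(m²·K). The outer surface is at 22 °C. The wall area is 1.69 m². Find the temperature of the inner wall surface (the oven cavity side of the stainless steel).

T ≈ 159 °C

Model the wall as resistances in series:
R_inner film = 1/(h_i·A) = 1/(9.85×1.69) = 0.06007 K/W
R_stainless steel = L/(kA) = 0.0018/(14.9×1.69) = 7.148×10^-5 K/W
R_ceramic-fibre blanket = L/(kA) = 0.1/(0.116×1.69) = 0.5101 K/W
R_total = 0.5702 K/W;  Q = ΔT/R_total = 153/0.5702 = 268.3 W
T_interface = T_inner − Q·ΣR(inner→interface) = 175 − 268×0.06007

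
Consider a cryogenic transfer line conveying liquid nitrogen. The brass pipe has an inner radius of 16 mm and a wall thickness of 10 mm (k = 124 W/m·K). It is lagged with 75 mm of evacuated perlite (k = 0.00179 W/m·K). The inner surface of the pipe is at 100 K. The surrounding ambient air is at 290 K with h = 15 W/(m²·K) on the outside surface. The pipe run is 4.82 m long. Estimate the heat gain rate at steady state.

Q ≈ 7.58 W

Treating each annulus and film as a series resistance:
R_brass pipe wall = ln(26/16)/(2π×124×4.82) = 1.293×10^-4 K/W
R_evacuated perlite = ln(101/26)/(2π×0.00179×4.82) = 25.03 K/W
R_outer film = 1/(h_o·2πr_oL) = 1/(15×2π×0.101×4.82) = 0.0218 K/W
R_total = 25.05 K/W
Q = ΔT/R_total = 190/25.05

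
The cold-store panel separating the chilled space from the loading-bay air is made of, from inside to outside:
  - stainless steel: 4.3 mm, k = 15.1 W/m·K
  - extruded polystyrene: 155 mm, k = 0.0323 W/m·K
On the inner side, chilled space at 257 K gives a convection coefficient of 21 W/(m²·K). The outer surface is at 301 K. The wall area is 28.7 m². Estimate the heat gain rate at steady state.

Using the resistance-network approach (series):
R_inner film = 1/(h_i·A) = 1/(21×28.7) = 0.001659 K/W
R_stainless steel = L/(kA) = 0.0043/(15.1×28.7) = 9.922×10^-6 K/W
R_extruded polystyrene = L/(kA) = 0.155/(0.0323×28.7) = 0.1672 K/W
R_total = 0.1689 K/W
Q = ΔT / R_total = 44 / 0.1689

Q ≈ 261 W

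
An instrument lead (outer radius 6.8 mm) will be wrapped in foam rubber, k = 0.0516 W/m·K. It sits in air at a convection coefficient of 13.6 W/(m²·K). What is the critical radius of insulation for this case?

r_cr ≈ 3.79 mm

For a cylinder r_cr = k/h = 0.0516/13.6
r_cr = 3.79 mm; since the bare radius (6.8 mm) is above r_cr, any added insulation will reduce heat loss.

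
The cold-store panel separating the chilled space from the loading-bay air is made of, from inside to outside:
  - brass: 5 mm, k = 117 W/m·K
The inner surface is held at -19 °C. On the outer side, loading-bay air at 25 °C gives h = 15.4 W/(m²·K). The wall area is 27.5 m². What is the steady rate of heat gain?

Q ≈ 18600 W

Using the resistance-network approach (series):
R_brass = L/(kA) = 0.005/(117×27.5) = 1.554×10^-6 K/W
R_outer film = 1/(h_o·A) = 1/(15.4×27.5) = 0.002361 K/W
R_total = 0.002363 K/W
Q = ΔT / R_total = 44 / 0.002363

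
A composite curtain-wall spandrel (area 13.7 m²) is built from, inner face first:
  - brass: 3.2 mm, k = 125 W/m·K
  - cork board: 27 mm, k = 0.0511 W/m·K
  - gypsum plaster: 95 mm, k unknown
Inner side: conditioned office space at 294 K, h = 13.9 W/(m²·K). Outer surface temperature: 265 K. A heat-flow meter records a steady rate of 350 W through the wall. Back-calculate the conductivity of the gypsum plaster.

Using the resistance-network approach (series):
R_inner film = 1/(h_i·A) = 1/(13.9×13.7) = 0.005251 K/W
R_brass = L/(kA) = 0.0032/(125×13.7) = 1.869×10^-6 K/W
R_cork board = L/(kA) = 0.027/(0.0511×13.7) = 0.03857 K/W
Sum of known resistances R_other = 0.04382 K/W
Total R = ΔT/Q = 29/350 = 0.08286 K/W
R_gypsum plaster = R_total − R_other = 0.03904 K/W
k = L/(R·A) = 0.095/(0.03904×13.7)

k ≈ 0.178 W/(m·K)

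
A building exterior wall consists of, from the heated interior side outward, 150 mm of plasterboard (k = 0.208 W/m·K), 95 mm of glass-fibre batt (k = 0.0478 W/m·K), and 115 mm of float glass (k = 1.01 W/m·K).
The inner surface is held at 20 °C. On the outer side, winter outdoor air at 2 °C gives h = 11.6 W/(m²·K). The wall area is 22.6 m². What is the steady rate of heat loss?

Using the resistance-network approach (series):
R_plasterboard = L/(kA) = 0.15/(0.208×22.6) = 0.03191 K/W
R_glass-fibre batt = L/(kA) = 0.095/(0.0478×22.6) = 0.08794 K/W
R_float glass = L/(kA) = 0.115/(1.01×22.6) = 0.005038 K/W
R_outer film = 1/(h_o·A) = 1/(11.6×22.6) = 0.003814 K/W
R_total = 0.1287 K/W
Q = ΔT / R_total = 18 / 0.1287

Q ≈ 140 W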